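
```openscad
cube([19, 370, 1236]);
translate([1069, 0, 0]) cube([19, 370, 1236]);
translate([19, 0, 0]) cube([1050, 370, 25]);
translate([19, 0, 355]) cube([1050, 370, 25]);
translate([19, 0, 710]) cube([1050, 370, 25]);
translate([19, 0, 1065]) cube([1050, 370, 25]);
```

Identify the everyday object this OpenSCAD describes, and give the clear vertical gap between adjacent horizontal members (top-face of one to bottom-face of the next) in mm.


A bookshelf. The clear shelf gap is 330 mm.

Two tall side panels with 4 horizontal boards between them — a bookshelf. The first two shelf undersides are at z = 0 and z = 355; with shelf thickness 25, the clear gap is 355 − 0 − 25 = 330 mm.


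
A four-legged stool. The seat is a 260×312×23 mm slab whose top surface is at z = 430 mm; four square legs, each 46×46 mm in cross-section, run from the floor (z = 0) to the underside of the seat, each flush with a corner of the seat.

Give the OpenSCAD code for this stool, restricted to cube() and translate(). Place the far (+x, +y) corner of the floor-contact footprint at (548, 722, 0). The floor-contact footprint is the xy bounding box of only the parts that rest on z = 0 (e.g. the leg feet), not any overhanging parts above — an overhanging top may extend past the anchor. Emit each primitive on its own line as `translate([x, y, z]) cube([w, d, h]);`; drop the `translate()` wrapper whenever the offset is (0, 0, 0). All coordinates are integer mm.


translate([288, 410, 407]) cube([260, 312, 23]);
translate([288, 410, 0]) cube([46, 46, 407]);
translate([502, 410, 0]) cube([46, 46, 407]);
translate([288, 676, 0]) cube([46, 46, 407]);
translate([502, 676, 0]) cube([46, 46, 407]);


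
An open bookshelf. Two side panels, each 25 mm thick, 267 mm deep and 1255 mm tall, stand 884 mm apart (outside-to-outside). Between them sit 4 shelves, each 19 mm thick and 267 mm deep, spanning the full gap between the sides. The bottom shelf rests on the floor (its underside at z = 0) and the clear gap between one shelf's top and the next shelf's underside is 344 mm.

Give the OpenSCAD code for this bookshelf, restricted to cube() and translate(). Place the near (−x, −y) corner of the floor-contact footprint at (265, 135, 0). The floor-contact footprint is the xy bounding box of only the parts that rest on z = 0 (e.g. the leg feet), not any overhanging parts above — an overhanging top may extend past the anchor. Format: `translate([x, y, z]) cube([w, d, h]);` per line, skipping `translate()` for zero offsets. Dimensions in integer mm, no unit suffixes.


translate([265, 135, 0]) cube([25, 267, 1255]);
translate([1124, 135, 0]) cube([25, 267, 1255]);
translate([290, 135, 0]) cube([834, 267, 19]);
translate([290, 135, 363]) cube([834, 267, 19]);
translate([290, 135, 726]) cube([834, 267, 19]);
translate([290, 135, 1089]) cube([834, 267, 19]);


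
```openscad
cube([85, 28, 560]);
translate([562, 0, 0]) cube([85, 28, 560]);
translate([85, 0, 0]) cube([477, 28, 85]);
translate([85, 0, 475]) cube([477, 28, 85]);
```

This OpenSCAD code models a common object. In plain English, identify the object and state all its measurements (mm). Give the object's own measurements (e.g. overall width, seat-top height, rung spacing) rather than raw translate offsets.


A rectangular picture frame lying in the x–z plane (depth along y). The opening is 477 mm wide (x) by 390 mm tall (z), surrounded by a border 85 mm wide on all four sides. The frame is 28 mm deep and is made of two full-height vertical stiles with two horizontal rails fitted between them.


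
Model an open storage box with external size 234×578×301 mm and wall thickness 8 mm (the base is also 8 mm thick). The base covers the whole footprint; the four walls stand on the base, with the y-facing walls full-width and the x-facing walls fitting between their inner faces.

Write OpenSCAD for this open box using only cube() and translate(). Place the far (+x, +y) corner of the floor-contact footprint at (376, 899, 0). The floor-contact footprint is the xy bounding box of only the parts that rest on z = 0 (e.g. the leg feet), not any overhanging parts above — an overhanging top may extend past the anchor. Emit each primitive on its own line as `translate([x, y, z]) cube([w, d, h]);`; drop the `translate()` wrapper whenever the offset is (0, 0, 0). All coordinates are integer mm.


translate([142, 321, 0]) cube([234, 578, 8]);
translate([142, 321, 8]) cube([234, 8, 293]);
translate([142, 891, 8]) cube([234, 8, 293]);
translate([142, 329, 8]) cube([8, 562, 293]);
translate([368, 329, 8]) cube([8, 562, 293]);


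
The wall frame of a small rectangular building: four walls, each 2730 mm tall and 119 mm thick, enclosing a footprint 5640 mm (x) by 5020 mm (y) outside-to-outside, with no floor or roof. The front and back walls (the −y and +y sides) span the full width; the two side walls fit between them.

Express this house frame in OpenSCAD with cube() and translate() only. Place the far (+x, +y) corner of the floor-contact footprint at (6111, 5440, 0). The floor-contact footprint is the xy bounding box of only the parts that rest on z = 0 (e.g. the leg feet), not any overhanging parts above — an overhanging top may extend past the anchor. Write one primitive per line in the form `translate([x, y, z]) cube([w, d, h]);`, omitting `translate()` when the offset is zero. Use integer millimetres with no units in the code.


translate([471, 420, 0]) cube([5640, 119, 2730]);
translate([471, 5321, 0]) cube([5640, 119, 2730]);
translate([471, 539, 0]) cube([119, 4782, 2730]);
translate([5992, 539, 0]) cube([119, 4782, 2730]);


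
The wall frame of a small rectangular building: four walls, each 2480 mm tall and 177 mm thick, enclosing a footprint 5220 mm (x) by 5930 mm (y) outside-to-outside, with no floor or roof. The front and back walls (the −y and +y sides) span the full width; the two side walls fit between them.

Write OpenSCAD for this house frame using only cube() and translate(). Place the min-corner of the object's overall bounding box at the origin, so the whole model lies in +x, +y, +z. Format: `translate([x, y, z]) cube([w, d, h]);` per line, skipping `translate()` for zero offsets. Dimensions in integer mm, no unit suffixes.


cube([5220, 177, 2480]);
translate([0, 5753, 0]) cube([5220, 177, 2480]);
translate([0, 177, 0]) cube([177, 5576, 2480]);
translate([5043, 177, 0]) cube([177, 5576, 2480]);


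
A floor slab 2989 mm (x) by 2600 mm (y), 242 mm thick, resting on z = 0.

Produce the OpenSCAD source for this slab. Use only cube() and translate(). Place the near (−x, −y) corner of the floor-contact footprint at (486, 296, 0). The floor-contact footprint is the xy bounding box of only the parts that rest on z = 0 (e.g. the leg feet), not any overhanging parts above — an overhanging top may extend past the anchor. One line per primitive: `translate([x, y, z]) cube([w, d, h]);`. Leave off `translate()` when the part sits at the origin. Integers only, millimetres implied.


translate([486, 296, 0]) cube([2989, 2600, 242]);


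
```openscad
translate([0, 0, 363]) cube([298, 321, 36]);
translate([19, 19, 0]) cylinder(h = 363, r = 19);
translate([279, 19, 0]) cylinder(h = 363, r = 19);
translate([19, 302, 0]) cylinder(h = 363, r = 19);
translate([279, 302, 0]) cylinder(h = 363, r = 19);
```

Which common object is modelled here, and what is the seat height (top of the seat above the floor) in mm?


A stool. The seat height is 399 mm.

A 298×321×36 slab at z = 363 on four corner cylinders — a stool. The seat top is 363 + 36 = 399 mm.


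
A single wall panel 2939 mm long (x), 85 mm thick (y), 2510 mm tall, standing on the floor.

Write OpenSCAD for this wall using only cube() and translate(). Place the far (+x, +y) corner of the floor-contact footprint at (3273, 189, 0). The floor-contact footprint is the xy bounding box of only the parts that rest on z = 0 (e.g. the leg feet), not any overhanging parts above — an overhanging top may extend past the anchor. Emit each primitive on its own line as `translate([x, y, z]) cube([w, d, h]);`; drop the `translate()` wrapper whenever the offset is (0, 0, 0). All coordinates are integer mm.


translate([334, 104, 0]) cube([2939, 85, 2510]);


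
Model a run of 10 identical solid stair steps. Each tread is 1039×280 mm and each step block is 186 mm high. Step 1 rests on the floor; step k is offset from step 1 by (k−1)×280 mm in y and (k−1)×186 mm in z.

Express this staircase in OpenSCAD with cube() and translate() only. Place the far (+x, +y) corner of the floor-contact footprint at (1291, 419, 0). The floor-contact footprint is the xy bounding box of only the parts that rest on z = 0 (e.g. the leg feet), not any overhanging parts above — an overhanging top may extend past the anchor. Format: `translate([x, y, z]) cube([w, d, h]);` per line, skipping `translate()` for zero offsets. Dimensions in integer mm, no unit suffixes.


translate([252, 139, 0]) cube([1039, 280, 186]);
translate([252, 419, 186]) cube([1039, 280, 186]);
translate([252, 699, 372]) cube([1039, 280, 186]);
translate([252, 979, 558]) cube([1039, 280, 186]);
translate([252, 1259, 744]) cube([1039, 280, 186]);
translate([252, 1539, 930]) cube([1039, 280, 186]);
translate([252, 1819, 1116]) cube([1039, 280, 186]);
translate([252, 2099, 1302]) cube([1039, 280, 186]);
translate([252, 2379, 1488]) cube([1039, 280, 186]);
translate([252, 2659, 1674]) cube([1039, 280, 186]);


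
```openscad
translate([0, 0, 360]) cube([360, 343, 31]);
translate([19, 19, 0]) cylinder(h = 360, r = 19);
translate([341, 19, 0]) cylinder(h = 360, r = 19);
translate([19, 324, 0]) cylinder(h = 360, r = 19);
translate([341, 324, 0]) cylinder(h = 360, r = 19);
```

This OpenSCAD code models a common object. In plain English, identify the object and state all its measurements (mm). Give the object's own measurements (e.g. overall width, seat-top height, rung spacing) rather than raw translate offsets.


A simple wooden stool: a rectangular seat 360 mm (x) by 343 mm (y), 31 mm thick, top face at z = 391 mm, on four round legs, each 38 mm in diameter. The legs rest on z = 0, each leg's axis is inset half a diameter from the nearest pair of seat edges (so the leg's bounding box is flush with the corner).


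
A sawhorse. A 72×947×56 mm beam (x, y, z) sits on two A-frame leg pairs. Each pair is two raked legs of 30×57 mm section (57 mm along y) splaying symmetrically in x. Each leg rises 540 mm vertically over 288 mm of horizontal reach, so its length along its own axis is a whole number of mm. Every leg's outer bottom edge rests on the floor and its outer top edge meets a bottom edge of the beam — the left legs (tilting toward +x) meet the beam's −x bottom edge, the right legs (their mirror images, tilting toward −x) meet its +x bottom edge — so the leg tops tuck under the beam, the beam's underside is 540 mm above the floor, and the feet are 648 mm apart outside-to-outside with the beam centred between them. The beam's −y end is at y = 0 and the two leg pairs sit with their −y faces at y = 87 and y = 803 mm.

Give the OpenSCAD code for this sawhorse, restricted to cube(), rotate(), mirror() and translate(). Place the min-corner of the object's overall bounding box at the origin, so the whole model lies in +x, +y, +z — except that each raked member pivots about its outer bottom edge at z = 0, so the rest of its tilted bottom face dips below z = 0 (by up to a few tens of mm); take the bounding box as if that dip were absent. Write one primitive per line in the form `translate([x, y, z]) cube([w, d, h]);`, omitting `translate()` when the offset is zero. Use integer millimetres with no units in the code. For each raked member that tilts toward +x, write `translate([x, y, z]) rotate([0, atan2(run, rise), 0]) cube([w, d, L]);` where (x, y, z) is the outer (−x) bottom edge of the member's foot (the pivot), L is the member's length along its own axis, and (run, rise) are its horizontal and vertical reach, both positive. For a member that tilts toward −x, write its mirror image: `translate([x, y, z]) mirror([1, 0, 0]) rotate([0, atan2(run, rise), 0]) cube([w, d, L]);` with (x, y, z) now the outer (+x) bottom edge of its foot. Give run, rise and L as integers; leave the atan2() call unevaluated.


// leg length = √(288² + 540²) = 612
// right-leg outer foot x = 2·288 + 72 = 648
// beam min-corner = (288, 0, 540)
translate([288, 0, 540]) cube([72, 947, 56]);
translate([0, 87, 0]) rotate([0, atan2(288, 540), 0]) cube([30, 57, 612]);
translate([648, 87, 0]) mirror([1, 0, 0]) rotate([0, atan2(288, 540), 0]) cube([30, 57, 612]);
translate([0, 803, 0]) rotate([0, atan2(288, 540), 0]) cube([30, 57, 612]);
translate([648, 803, 0]) mirror([1, 0, 0]) rotate([0, atan2(288, 540), 0]) cube([30, 57, 612]);


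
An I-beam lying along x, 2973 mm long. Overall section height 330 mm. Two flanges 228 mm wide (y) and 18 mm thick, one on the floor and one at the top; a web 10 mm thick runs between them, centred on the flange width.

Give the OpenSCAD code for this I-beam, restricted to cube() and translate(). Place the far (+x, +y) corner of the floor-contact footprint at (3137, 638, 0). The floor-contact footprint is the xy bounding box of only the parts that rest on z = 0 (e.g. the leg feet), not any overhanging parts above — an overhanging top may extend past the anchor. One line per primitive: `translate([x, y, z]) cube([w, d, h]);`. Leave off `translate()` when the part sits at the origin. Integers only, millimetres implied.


translate([164, 410, 0]) cube([2973, 228, 18]);
translate([164, 519, 18]) cube([2973, 10, 294]);
translate([164, 410, 312]) cube([2973, 228, 18]);


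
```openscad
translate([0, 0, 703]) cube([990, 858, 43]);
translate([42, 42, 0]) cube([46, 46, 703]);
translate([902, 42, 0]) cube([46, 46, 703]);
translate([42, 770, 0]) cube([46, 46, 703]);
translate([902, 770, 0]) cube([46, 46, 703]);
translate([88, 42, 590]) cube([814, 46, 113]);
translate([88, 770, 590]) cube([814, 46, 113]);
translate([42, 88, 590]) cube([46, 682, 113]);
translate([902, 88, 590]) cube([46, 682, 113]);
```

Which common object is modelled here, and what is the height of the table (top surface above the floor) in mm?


A table. The table height is 746 mm.

A 990×858×43 slab sits at z = 703 on four 46 mm square posts — a table. The top surface is at 703 + 43 = 746 mm.


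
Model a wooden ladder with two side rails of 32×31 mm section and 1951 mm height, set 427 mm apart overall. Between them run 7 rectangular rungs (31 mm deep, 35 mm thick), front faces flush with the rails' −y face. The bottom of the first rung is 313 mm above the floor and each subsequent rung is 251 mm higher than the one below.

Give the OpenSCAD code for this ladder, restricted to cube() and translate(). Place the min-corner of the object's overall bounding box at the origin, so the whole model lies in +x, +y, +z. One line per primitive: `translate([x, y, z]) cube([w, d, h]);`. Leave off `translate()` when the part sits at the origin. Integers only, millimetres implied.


cube([32, 31, 1951]);
translate([395, 0, 0]) cube([32, 31, 1951]);
translate([32, 0, 313]) cube([363, 31, 35]);
translate([32, 0, 564]) cube([363, 31, 35]);
translate([32, 0, 815]) cube([363, 31, 35]);
translate([32, 0, 1066]) cube([363, 31, 35]);
translate([32, 0, 1317]) cube([363, 31, 35]);
translate([32, 0, 1568]) cube([363, 31, 35]);
translate([32, 0, 1819]) cube([363, 31, 35]);


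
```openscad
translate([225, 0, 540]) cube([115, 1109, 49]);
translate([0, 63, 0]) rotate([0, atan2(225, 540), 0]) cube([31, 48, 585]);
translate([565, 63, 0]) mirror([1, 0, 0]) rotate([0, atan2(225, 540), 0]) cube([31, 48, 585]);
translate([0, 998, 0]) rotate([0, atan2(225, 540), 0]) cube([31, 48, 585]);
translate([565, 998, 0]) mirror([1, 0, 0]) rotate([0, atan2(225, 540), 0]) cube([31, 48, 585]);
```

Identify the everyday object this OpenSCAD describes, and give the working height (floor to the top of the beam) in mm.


A sawhorse. The overall height is 589 mm.

A beam across two mirrored pairs of raked legs — a sawhorse. The beam's underside is at z = 540 (matching the legs' vertical rise in atan2(225, 540)) and the beam is 49 mm tall, so its top is at 540 + 49 = 589 mm. The raked legs top out at the beam's underside, so that is the highest point.


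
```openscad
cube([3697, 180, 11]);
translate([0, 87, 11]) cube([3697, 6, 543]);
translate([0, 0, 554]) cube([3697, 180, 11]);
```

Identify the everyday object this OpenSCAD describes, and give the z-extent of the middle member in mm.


An I-beam. The web height is 543 mm.

Two wide flanges with a thin centred web — an I-beam. Overall 565 mm minus two 11 mm flanges gives a web of 565 − 2·11 = 543 mm.


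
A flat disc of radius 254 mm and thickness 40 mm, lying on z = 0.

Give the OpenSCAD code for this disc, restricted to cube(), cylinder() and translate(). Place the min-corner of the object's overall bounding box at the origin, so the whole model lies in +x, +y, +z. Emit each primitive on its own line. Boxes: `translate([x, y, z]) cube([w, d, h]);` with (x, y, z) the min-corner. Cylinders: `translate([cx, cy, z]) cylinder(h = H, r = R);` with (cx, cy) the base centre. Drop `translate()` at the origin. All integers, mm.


translate([254, 254, 0]) cylinder(h = 40, r = 254);


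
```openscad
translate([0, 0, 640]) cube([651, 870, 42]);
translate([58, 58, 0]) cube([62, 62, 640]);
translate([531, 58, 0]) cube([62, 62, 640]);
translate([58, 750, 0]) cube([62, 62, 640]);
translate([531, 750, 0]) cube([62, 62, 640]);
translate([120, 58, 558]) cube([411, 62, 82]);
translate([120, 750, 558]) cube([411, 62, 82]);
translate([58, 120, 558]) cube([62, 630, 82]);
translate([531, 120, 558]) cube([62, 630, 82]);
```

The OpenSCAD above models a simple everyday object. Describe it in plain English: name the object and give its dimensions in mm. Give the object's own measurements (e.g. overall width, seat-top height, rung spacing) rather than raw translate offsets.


A rectangular dining table. The top is 651×870×42 mm with its upper surface at z = 682 mm. It stands on four 62×62 mm square legs, each inset 58 mm from the nearest pair of top edges, running from the floor to the underside of the top. Four apron rails, 62 mm thick and 82 mm tall, run between adjacent legs with their top edges flush with the underside of the top and their outer faces flush with the legs' outer faces.


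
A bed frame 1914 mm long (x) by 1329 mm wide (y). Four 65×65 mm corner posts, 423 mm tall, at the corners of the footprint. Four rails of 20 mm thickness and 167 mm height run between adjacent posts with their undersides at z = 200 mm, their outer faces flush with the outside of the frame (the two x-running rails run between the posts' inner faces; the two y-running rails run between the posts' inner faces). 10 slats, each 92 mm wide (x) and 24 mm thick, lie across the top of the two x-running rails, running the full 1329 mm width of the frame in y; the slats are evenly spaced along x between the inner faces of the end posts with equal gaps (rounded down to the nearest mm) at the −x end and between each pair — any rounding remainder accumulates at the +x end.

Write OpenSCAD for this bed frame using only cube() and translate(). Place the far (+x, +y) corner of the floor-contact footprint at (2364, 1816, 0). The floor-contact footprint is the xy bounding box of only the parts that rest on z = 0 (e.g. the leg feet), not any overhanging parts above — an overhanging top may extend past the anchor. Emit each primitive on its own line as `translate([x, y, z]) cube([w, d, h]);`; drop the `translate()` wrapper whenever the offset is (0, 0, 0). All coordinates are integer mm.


translate([450, 487, 0]) cube([65, 65, 423]);
translate([450, 1751, 0]) cube([65, 65, 423]);
translate([2299, 487, 0]) cube([65, 65, 423]);
translate([2299, 1751, 0]) cube([65, 65, 423]);
translate([515, 487, 200]) cube([1784, 20, 167]);
translate([515, 1796, 200]) cube([1784, 20, 167]);
translate([450, 552, 200]) cube([20, 1199, 167]);
translate([2344, 552, 200]) cube([20, 1199, 167]);
translate([593, 487, 367]) cube([92, 1329, 24]);
translate([763, 487, 367]) cube([92, 1329, 24]);
translate([933, 487, 367]) cube([92, 1329, 24]);
translate([1103, 487, 367]) cube([92, 1329, 24]);
translate([1273, 487, 367]) cube([92, 1329, 24]);
translate([1443, 487, 367]) cube([92, 1329, 24]);
translate([1613, 487, 367]) cube([92, 1329, 24]);
translate([1783, 487, 367]) cube([92, 1329, 24]);
translate([1953, 487, 367]) cube([92, 1329, 24]);
translate([2123, 487, 367]) cube([92, 1329, 24]);


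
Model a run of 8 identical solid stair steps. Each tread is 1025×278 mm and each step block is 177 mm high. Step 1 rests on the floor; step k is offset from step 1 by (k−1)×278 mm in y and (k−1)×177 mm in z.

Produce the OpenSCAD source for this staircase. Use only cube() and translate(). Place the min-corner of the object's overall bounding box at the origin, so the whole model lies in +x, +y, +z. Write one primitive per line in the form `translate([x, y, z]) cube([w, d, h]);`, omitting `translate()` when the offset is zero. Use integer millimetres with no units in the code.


cube([1025, 278, 177]);
translate([0, 278, 177]) cube([1025, 278, 177]);
translate([0, 556, 354]) cube([1025, 278, 177]);
translate([0, 834, 531]) cube([1025, 278, 177]);
translate([0, 1112, 708]) cube([1025, 278, 177]);
translate([0, 1390, 885]) cube([1025, 278, 177]);
translate([0, 1668, 1062]) cube([1025, 278, 177]);
translate([0, 1946, 1239]) cube([1025, 278, 177]);


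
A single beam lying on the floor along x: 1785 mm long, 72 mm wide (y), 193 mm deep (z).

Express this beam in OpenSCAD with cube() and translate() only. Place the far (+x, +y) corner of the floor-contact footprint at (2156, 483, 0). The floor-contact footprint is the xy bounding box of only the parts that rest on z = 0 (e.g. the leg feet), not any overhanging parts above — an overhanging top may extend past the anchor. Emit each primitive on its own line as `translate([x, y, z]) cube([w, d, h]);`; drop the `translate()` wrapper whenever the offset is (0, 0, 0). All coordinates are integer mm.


translate([371, 411, 0]) cube([1785, 72, 193]);


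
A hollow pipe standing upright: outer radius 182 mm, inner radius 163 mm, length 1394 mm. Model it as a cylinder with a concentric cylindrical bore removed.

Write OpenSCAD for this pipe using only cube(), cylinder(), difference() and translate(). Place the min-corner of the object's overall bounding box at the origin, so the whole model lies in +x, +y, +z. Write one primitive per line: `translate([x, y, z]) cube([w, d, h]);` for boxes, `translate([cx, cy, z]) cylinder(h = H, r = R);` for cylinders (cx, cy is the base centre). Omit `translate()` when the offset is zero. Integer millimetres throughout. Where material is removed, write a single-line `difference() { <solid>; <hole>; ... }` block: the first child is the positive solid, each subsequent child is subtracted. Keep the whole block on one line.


difference() { translate([182, 182, 0]) cylinder(h = 1394, r = 182); translate([182, 182, 0]) cylinder(h = 1394, r = 163); }


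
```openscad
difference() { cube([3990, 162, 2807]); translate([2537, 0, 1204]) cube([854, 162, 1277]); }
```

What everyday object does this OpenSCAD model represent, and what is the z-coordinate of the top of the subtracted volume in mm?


A wall with a window opening. The window head height is 2481 mm.

A wall with a rectangular opening subtracted — a window. Sill at z = 1204, opening 1277 mm tall, so the head is at 1204 + 1277 = 2481 mm.


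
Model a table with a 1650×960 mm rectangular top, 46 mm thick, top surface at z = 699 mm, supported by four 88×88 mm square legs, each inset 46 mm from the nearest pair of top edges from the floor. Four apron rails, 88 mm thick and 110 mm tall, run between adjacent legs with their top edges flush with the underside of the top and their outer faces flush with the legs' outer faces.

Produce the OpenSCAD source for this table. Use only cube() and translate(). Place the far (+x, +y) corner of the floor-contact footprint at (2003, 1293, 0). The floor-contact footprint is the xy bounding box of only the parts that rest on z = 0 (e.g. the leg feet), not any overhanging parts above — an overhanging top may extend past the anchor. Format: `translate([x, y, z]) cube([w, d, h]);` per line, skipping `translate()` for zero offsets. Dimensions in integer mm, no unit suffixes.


translate([399, 379, 653]) cube([1650, 960, 46]);
translate([445, 425, 0]) cube([88, 88, 653]);
translate([1915, 425, 0]) cube([88, 88, 653]);
translate([445, 1205, 0]) cube([88, 88, 653]);
translate([1915, 1205, 0]) cube([88, 88, 653]);
translate([533, 425, 543]) cube([1382, 88, 110]);
translate([533, 1205, 543]) cube([1382, 88, 110]);
translate([445, 513, 543]) cube([88, 692, 110]);
translate([1915, 513, 543]) cube([88, 692, 110]);


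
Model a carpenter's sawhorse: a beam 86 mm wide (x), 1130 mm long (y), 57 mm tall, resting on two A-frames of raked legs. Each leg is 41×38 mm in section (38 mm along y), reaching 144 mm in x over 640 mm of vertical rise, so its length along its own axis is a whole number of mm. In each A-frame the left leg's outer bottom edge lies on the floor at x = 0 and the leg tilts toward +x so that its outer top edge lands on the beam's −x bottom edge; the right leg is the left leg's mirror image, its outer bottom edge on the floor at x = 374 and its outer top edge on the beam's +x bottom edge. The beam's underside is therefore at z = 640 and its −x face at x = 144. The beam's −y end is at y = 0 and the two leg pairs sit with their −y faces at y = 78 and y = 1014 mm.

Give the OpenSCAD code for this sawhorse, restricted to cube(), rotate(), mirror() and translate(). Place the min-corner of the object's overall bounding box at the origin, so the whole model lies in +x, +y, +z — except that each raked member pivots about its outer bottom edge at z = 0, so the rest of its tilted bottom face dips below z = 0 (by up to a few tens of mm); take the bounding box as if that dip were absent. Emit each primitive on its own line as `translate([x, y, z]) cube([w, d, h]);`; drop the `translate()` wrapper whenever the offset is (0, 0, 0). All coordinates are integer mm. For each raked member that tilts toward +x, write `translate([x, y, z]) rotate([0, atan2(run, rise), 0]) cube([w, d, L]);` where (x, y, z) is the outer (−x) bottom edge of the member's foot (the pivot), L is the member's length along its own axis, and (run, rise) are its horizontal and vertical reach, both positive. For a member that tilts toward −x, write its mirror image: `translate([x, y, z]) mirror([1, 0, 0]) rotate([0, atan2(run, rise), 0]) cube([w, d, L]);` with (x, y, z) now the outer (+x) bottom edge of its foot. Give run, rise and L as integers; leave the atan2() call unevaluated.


translate([144, 0, 640]) cube([86, 1130, 57]);
translate([0, 78, 0]) rotate([0, atan2(144, 640), 0]) cube([41, 38, 656]);
translate([374, 78, 0]) mirror([1, 0, 0]) rotate([0, atan2(144, 640), 0]) cube([41, 38, 656]);
translate([0, 1014, 0]) rotate([0, atan2(144, 640), 0]) cube([41, 38, 656]);
translate([374, 1014, 0]) mirror([1, 0, 0]) rotate([0, atan2(144, 640), 0]) cube([41, 38, 656]);


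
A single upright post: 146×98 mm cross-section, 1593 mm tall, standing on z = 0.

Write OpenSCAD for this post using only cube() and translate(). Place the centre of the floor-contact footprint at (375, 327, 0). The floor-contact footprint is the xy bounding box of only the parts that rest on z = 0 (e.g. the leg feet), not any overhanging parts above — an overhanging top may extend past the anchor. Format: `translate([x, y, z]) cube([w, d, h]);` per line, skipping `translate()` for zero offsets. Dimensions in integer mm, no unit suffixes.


translate([302, 278, 0]) cube([146, 98, 1593]);


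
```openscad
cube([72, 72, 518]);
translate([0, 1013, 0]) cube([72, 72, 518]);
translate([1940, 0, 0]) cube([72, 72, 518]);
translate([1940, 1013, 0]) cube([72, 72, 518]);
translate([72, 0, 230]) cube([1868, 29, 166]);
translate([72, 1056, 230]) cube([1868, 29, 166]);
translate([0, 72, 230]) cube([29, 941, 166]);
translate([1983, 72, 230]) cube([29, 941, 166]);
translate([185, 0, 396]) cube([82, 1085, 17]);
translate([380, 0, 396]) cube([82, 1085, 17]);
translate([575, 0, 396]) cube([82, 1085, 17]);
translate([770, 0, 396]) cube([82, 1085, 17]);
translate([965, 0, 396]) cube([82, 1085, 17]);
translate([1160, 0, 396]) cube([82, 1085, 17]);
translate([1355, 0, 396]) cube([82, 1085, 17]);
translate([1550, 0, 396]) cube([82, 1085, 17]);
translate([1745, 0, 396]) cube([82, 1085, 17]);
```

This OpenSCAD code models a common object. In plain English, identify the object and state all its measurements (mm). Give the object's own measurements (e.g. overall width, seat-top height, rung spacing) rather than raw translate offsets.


A bed frame 2012 mm long (x) by 1085 mm wide (y). Four 72×72 mm corner posts, 518 mm tall, at the corners of the footprint. Four rails of 29 mm thickness and 166 mm height run between adjacent posts with their undersides at z = 230 mm, their outer faces flush with the outside of the frame (the two x-running rails run between the posts' inner faces; the two y-running rails run between the posts' inner faces). 9 slats, each 82 mm wide (x) and 17 mm thick, lie across the top of the two x-running rails, running the full 1085 mm width of the frame in y; along x they sit between the end posts with a 113 mm gap after the −x posts and between neighbouring slats and before the +x posts.


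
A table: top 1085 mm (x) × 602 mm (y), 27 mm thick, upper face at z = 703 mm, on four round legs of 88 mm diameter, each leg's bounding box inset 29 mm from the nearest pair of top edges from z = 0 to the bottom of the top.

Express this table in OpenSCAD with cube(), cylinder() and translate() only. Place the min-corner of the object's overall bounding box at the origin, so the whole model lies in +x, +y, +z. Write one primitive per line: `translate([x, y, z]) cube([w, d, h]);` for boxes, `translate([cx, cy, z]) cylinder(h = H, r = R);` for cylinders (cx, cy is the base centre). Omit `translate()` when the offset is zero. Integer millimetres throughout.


// leg_h = 703 - 27 = 676
translate([0, 0, 676]) cube([1085, 602, 27]);
translate([73, 73, 0]) cylinder(h = 676, r = 44);
translate([1012, 73, 0]) cylinder(h = 676, r = 44);
translate([73, 529, 0]) cylinder(h = 676, r = 44);
translate([1012, 529, 0]) cylinder(h = 676, r = 44);


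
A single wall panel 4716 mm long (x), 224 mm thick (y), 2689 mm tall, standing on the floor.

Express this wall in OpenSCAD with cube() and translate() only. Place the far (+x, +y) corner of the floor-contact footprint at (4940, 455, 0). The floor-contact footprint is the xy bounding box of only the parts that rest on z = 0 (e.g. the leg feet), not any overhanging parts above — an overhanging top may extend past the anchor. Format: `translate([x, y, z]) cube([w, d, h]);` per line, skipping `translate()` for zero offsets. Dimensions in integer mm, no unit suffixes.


translate([224, 231, 0]) cube([4716, 224, 2689]);


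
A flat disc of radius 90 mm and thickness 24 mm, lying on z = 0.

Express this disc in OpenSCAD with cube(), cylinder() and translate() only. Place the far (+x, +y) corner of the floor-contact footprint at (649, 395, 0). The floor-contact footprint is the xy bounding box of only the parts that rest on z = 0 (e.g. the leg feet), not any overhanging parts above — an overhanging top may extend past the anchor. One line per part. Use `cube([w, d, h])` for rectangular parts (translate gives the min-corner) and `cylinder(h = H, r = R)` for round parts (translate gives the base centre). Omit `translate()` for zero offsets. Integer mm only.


translate([559, 305, 0]) cylinder(h = 24, r = 90);


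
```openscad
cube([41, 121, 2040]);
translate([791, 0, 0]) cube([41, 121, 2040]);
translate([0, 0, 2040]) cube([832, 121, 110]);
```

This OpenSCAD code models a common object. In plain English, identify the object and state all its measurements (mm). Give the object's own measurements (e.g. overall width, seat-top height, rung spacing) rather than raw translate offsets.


A door frame. The clear opening is 750 mm wide and 2040 mm high. Two 41 mm wide jambs, 121 mm deep, stand either side of the opening from the floor to the top of the opening. A 110 mm thick head sits across the top of both jambs, spanning the full outside width of the frame.


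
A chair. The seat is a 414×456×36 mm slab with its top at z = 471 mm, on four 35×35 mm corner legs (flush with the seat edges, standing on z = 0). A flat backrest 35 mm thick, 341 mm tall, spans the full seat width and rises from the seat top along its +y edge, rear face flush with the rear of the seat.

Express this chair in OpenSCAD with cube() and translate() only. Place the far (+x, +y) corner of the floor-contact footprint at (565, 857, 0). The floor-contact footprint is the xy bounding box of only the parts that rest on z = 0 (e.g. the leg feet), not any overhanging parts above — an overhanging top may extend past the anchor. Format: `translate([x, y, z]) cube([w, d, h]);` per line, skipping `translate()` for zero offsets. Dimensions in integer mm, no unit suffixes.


translate([151, 401, 435]) cube([414, 456, 36]);
translate([151, 401, 0]) cube([35, 35, 435]);
translate([530, 401, 0]) cube([35, 35, 435]);
translate([151, 822, 0]) cube([35, 35, 435]);
translate([530, 822, 0]) cube([35, 35, 435]);
translate([151, 822, 471]) cube([414, 35, 341]);


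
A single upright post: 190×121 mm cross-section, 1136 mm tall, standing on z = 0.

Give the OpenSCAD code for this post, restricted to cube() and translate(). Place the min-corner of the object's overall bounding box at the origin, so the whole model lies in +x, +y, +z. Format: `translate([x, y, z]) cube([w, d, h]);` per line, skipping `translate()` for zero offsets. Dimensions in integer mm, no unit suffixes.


cube([190, 121, 1136]);


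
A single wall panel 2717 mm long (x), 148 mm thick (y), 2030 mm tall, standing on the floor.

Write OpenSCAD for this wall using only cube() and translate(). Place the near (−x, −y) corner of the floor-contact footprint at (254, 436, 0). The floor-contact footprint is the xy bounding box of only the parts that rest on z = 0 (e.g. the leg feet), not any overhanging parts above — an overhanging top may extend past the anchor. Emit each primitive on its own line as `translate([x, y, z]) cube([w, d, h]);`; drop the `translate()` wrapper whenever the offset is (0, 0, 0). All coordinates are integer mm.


translate([254, 436, 0]) cube([2717, 148, 2030]);


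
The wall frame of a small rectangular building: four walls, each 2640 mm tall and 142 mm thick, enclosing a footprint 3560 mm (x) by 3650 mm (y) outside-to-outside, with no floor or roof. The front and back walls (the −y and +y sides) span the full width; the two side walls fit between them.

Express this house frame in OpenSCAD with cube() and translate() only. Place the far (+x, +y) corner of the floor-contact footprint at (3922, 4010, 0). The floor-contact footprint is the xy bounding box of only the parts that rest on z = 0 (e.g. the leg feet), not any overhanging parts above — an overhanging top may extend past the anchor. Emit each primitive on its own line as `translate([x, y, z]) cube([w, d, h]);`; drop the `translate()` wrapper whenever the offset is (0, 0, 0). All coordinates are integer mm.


translate([362, 360, 0]) cube([3560, 142, 2640]);
translate([362, 3868, 0]) cube([3560, 142, 2640]);
translate([362, 502, 0]) cube([142, 3366, 2640]);
translate([3780, 502, 0]) cube([142, 3366, 2640]);


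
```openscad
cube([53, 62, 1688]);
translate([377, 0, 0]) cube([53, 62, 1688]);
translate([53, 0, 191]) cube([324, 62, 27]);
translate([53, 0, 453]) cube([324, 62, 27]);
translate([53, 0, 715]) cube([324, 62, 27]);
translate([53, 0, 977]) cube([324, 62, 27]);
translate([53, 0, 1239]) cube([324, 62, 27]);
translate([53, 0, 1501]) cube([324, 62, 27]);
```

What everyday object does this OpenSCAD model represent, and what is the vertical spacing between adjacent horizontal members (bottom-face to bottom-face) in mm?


A ladder. The rung spacing is 262 mm.

Two tall 53×62 posts with 6 short bars between them — a ladder. Adjacent rungs sit at z = 191 and z = 453, so the spacing is 453 − 191 = 262 mm.


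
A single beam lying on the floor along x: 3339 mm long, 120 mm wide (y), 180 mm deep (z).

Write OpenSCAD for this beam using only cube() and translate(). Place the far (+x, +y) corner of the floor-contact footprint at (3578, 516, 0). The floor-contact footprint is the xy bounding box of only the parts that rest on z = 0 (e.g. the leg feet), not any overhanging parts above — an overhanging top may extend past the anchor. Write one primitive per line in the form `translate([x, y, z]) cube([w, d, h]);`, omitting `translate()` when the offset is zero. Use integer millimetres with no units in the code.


translate([239, 396, 0]) cube([3339, 120, 180]);


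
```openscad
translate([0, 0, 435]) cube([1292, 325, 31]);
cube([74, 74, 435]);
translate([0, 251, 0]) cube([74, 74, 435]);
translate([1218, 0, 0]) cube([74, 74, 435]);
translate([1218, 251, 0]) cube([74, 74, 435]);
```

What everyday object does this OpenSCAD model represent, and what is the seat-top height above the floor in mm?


A bench. The seat-top height is 466 mm.

A long slab on four corner posts — a bench. The slab sits at z = 435 with thickness 31, so the top is 435 + 31 = 466 mm.


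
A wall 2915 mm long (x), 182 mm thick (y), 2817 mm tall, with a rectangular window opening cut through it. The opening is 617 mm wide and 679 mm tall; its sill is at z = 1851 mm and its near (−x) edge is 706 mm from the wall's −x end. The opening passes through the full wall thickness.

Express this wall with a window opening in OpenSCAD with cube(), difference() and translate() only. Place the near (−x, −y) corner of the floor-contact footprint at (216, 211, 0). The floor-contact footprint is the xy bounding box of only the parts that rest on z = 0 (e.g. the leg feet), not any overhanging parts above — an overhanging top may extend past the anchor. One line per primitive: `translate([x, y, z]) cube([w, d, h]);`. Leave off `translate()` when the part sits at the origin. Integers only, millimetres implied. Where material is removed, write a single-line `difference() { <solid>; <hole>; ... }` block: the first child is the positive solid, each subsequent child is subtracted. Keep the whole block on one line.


difference() { translate([216, 211, 0]) cube([2915, 182, 2817]); translate([922, 211, 1851]) cube([617, 182, 679]); }


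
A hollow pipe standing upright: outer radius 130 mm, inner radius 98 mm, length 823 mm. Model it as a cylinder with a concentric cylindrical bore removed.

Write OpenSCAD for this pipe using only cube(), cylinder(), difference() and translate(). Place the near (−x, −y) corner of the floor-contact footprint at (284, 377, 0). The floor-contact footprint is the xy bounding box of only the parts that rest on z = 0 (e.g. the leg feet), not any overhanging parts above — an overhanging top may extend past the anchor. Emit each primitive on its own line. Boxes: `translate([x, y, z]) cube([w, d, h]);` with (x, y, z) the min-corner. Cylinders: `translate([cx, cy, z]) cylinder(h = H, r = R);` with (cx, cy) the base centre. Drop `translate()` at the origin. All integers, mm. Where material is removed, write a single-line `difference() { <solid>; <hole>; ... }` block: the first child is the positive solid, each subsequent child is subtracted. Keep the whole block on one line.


difference() { translate([414, 507, 0]) cylinder(h = 823, r = 130); translate([414, 507, 0]) cylinder(h = 823, r = 98); }


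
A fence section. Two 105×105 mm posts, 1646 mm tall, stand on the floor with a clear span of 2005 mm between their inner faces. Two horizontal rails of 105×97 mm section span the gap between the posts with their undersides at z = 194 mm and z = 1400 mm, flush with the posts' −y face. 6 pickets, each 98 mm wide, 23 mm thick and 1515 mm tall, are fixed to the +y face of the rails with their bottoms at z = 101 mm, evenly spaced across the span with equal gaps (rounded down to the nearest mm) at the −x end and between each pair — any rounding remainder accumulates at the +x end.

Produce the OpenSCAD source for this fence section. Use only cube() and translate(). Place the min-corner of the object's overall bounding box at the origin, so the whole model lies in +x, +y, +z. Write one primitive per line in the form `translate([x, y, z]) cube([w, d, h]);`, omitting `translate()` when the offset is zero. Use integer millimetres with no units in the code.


cube([105, 105, 1646]);
translate([2110, 0, 0]) cube([105, 105, 1646]);
translate([105, 0, 194]) cube([2005, 105, 97]);
translate([105, 0, 1400]) cube([2005, 105, 97]);
translate([307, 105, 101]) cube([98, 23, 1515]);
translate([607, 105, 101]) cube([98, 23, 1515]);
translate([907, 105, 101]) cube([98, 23, 1515]);
translate([1207, 105, 101]) cube([98, 23, 1515]);
translate([1507, 105, 101]) cube([98, 23, 1515]);
translate([1807, 105, 101]) cube([98, 23, 1515]);
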